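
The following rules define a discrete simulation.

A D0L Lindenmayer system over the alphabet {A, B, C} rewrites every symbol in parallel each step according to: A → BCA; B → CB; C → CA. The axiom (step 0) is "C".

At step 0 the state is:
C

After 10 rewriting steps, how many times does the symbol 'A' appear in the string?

gen 0: C
gen 1: CA
gen 2: CABCA
gen 3: CABCACBCABCA
gen 4: CABCACBCABCACACBCABCACBCABCA
gen 5: CABCACBCABCACACBCABCACBCABCACABCACACBCABCACBCABCACACBCABCACBCABCA
gen 6: CABCACBCABCACACBCABCACBCABCACABCACACBCABCACBCABCACACBCABCA…CABCACACBCABCACBCABCACABCACACBCABCACBCABCACACBCABCACBCABCA  (len 151)
gen 7: CABCACBCABCACACBCABCACBCABCACABCACACBCABCACBCABCACACBCABCA…CABCACACBCABCACBCABCACABCACACBCABCACBCABCACACBCABCACBCABCA  (len 351)
gen 8: CABCACBCABCACACBCABCACBCABCACABCACACBCABCACBCABCACACBCABCA…CABCACACBCABCACBCABCACABCACACBCABCACBCABCACACBCABCACBCABCA  (len 816)
gen 9: CABCACBCABCACACBCABCACBCABCACABCACACBCABCACBCABCACACBCABCA…CABCACACBCABCACBCABCACABCACACBCABCACBCABCACACBCABCACBCABCA  (len 1897)
gen 10: CABCACBCABCACACBCABCACBCABCACABCACACBCABCACBCABCACACBCABCA…CABCACACBCABCACBCABCACABCACACBCABCACBCABCACACBCABCACBCABCA  (len 4410)

1432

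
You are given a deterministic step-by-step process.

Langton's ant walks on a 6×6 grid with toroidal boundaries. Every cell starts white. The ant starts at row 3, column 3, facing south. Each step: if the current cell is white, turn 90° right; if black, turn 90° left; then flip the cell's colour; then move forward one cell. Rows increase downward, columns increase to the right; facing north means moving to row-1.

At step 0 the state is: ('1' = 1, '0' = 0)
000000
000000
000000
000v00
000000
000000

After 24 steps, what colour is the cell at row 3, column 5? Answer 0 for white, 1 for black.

1

k=0  000000
000000
000000
000v00
000000
000000
k=1  000000
000000
000000
00<100
000000
000000
k=2  000000
000000
00^000
001100
000000
000000
k=3  000000
000000
001>00
001100
000000
000000
k=4  000000
000000
001100
001v00
000000
000000
k=5  000000
000000
001100
0010>0
000000
000000
k=6  000000
000000
001100
001010
0000v0
000000
k=7  000000
000000
001100
001010
000<10
000000
k=8  000000
000000
001100
001^10
000110
000000
k=9  000000
000000
001100
0011>0
000110
000000
k=10  000000
000000
0011^0
001100
000110
000000
k=11  000000
000000
00111>
001100
000110
000000
k=12  000000
000000
001111
00110v
000110
000000
k=13  000000
000000
001111
0011<1
000110
000000
k=14  000000
000000
0011^1
001111
000110
000000
k=15  000000
000000
001<01
001111
000110
000000
k=16  000000
000000
001001
001v11
000110
000000
k=17  000000
000000
001001
0010>1
000110
000000
k=18  000000
000000
0010^1
001001
000110
000000
k=19  000000
000000
00101>
001001
000110
000000
k=20  000000
00000^
001010
001001
000110
000000
k=21  000000
>00001
001010
001001
000110
000000
k=22  000000
100001
v01010
001001
000110
000000
k=23  000000
100001
10101<
001001
000110
000000
k=24  000000
10000^
101011
001001
000110
000000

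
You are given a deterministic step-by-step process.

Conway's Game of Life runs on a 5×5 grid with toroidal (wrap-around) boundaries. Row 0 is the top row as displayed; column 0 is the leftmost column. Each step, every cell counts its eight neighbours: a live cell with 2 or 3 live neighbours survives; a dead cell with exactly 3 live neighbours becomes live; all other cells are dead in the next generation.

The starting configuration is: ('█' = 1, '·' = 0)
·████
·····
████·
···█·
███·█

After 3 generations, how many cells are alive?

step 0: ·████
·····
████·
···█·
███·█
step 1: ····█
·····
·████
·····
·····
step 2: ·····
█·█·█
··██·
··██·
·····
step 3: ·····
·██·█
·····
··██·
·····

5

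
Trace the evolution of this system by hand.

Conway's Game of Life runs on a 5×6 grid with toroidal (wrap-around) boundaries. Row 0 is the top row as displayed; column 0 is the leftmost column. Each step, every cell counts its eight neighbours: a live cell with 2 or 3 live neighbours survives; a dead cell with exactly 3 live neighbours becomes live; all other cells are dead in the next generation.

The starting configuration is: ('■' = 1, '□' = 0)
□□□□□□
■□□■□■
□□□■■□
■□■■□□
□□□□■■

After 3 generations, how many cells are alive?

[0] □□□□□□
■□□■□■
□□□■■□
■□■■□□
□□□□■■
[1] ■□□□□□
□□□■□■
■■□□□□
□□■□□□
□□□■■■
[2] ■□□■□□
□■□□□■
■■■□□□
■■■■■■
□□□■■■
[3] ■□■■□□
□□□□□■
□□□□□□
□□□□□□
□□□□□□

4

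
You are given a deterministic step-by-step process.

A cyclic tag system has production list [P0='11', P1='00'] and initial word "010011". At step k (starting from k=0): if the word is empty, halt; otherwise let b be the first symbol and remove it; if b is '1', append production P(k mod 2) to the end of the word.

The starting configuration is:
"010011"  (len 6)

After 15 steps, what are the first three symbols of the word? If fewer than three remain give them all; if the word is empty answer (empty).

t=0: "010011"  (len 6)
t=1: "10011"  (len 5)
t=2: "001100"  (len 6)
t=3: "01100"  (len 5)
t=4: "1100"  (len 4)
t=5: "10011"  (len 5)
t=6: "001100"  (len 6)
t=7: "01100"  (len 5)
t=8: "1100"  (len 4)
t=9: "10011"  (len 5)
t=10: "001100"  (len 6)
t=11: "01100"  (len 5)
t=12: "1100"  (len 4)
t=13: "10011"  (len 5)
t=14: "001100"  (len 6)
t=15: "01100"  (len 5)

011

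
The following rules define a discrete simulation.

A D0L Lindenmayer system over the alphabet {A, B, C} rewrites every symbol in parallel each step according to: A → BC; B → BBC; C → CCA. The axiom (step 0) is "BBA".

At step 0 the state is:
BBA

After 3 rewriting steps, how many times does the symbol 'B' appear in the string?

[0] BBA
[1] BBCBBCBC
[2] BBCBBCCCABBCBBCCCABBCCCA
[3] BBCBBCCCABBCBBCCCACCACCABCBBCBBCCCABBCBBCCCACCACCABCBBCBBCCCACCACCABC

23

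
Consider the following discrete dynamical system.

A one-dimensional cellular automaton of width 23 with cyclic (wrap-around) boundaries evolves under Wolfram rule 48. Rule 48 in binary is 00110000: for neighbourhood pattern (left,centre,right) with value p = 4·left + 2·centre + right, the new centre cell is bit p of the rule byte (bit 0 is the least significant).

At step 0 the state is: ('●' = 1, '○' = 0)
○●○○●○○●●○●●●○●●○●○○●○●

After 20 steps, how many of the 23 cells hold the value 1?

gen 0: ○●○○●○○●●○●●●○●●○●○○●○●
gen 1: ●○●○○●○○○●○○○●○○●○●○○●○
gen 2: ○●○●○○●○○○●○○○●○○●○●○○●
gen 3: ●○●○●○○●○○○●○○○●○○●○●○○
gen 4: ○●○●○●○○●○○○●○○○●○○●○●○
gen 5: ○○●○●○●○○●○○○●○○○●○○●○●
gen 6: ●○○●○●○●○○●○○○●○○○●○○●○
gen 7: ○●○○●○●○●○○●○○○●○○○●○○●
gen 8: ●○●○○●○●○●○○●○○○●○○○●○○
gen 9: ○●○●○○●○●○●○○●○○○●○○○●○
gen 10: ○○●○●○○●○●○●○○●○○○●○○○●
gen 11: ●○○●○●○○●○●○●○○●○○○●○○○
gen 12: ○●○○●○●○○●○●○●○○●○○○●○○
gen 13: ○○●○○●○●○○●○●○●○○●○○○●○
gen 14: ○○○●○○●○●○○●○●○●○○●○○○●
gen 15: ●○○○●○○●○●○○●○●○●○○●○○○
gen 16: ○●○○○●○○●○●○○●○●○●○○●○○
gen 17: ○○●○○○●○○●○●○○●○●○●○○●○
gen 18: ○○○●○○○●○○●○●○○●○●○●○○●
gen 19: ●○○○●○○○●○○●○●○○●○●○●○○
gen 20: ○●○○○●○○○●○○●○●○○●○●○●○

8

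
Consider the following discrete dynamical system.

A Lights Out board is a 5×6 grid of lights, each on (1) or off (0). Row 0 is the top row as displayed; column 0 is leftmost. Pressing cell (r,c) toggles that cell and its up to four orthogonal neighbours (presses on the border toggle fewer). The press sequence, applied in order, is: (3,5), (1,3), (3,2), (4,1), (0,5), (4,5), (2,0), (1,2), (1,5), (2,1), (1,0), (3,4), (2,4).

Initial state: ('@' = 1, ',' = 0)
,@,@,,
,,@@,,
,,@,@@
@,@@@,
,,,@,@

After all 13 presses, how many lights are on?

[0] ,@,@,,
,,@@,,
,,@,@@
@,@@@,
,,,@,@
[1] ,@,@,,
,,@@,,
,,@,@,
@,@@,@
,,,@,,
[2] ,@,,,,
,,,,@,
,,@@@,
@,@@,@
,,,@,,
[3] ,@,,,,
,,,,@,
,,,@@,
@@,,,@
,,@@,,
[4] ,@,,,,
,,,,@,
,,,@@,
@,,,,@
@@,@,,
[5] ,@,,@@
,,,,@@
,,,@@,
@,,,,@
@@,@,,
[6] ,@,,@@
,,,,@@
,,,@@,
@,,,,,
@@,@@@
[7] ,@,,@@
@,,,@@
@@,@@,
,,,,,,
@@,@@@
[8] ,@@,@@
@@@@@@
@@@@@,
,,,,,,
@@,@@@
[9] ,@@,@,
@@@@,,
@@@@@@
,,,,,,
@@,@@@
[10] ,@@,@,
@,@@,,
,,,@@@
,@,,,,
@@,@@@
[11] @@@,@,
,@@@,,
@,,@@@
,@,,,,
@@,@@@
[12] @@@,@,
,@@@,,
@,,@,@
,@,@@@
@@,@,@
[13] @@@,@,
,@@@@,
@,,,@,
,@,@,@
@@,@,@

17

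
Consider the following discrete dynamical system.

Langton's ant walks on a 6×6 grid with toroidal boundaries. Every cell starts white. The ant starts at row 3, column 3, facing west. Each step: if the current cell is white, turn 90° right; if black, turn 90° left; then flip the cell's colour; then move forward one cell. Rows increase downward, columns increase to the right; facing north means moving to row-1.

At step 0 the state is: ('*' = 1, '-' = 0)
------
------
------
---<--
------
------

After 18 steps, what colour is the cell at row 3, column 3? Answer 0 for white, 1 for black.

k=0  ------
------
------
---<--
------
------
k=1  ------
------
---^--
---*--
------
------
k=2  ------
------
---*>-
---*--
------
------
k=3  ------
------
---**-
---*v-
------
------
k=4  ------
------
---**-
---<*-
------
------
k=5  ------
------
---**-
----*-
---v--
------
k=6  ------
------
---**-
----*-
--<*--
------
k=7  ------
------
---**-
--^-*-
--**--
------
k=8  ------
------
---**-
--*>*-
--**--
------
k=9  ------
------
---**-
--***-
--*v--
------
k=10  ------
------
---**-
--***-
--*->-
------
k=11  ------
------
---**-
--***-
--*-*-
----v-
k=12  ------
------
---**-
--***-
--*-*-
---<*-
k=13  ------
------
---**-
--***-
--*^*-
---**-
k=14  ------
------
---**-
--***-
--**>-
---**-
k=15  ------
------
---**-
--**^-
--**--
---**-
k=16  ------
------
---**-
--*<--
--**--
---**-
k=17  ------
------
---**-
--*---
--*v--
---**-
k=18  ------
------
---**-
--*---
--*->-
---**-

0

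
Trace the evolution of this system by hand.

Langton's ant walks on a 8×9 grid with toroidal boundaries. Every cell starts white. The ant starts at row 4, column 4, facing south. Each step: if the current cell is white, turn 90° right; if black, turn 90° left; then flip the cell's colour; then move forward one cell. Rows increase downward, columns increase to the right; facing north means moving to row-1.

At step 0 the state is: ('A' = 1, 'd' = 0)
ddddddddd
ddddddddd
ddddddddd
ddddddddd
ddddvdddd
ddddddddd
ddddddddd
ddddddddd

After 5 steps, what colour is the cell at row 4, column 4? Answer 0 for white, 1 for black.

gen 0: ddddddddd
ddddddddd
ddddddddd
ddddddddd
ddddvdddd
ddddddddd
ddddddddd
ddddddddd
gen 1: ddddddddd
ddddddddd
ddddddddd
ddddddddd
ddd<Adddd
ddddddddd
ddddddddd
ddddddddd
gen 2: ddddddddd
ddddddddd
ddddddddd
ddd^ddddd
dddAAdddd
ddddddddd
ddddddddd
ddddddddd
gen 3: ddddddddd
ddddddddd
ddddddddd
dddA>dddd
dddAAdddd
ddddddddd
ddddddddd
ddddddddd
gen 4: ddddddddd
ddddddddd
ddddddddd
dddAAdddd
dddAvdddd
ddddddddd
ddddddddd
ddddddddd
gen 5: ddddddddd
ddddddddd
ddddddddd
dddAAdddd
dddAd>ddd
ddddddddd
ddddddddd
ddddddddd

0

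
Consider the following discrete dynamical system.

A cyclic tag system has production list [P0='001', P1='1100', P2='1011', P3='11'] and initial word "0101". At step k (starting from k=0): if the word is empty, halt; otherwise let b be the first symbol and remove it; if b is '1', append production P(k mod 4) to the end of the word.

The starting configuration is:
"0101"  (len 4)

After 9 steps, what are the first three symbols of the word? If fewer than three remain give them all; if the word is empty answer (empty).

100

k=0  "0101"  (len 4)
k=1  "101"  (len 3)
k=2  "011100"  (len 6)
k=3  "11100"  (len 5)
k=4  "110011"  (len 6)
k=5  "10011001"  (len 8)
k=6  "00110011100"  (len 11)
k=7  "0110011100"  (len 10)
k=8  "110011100"  (len 9)
k=9  "10011100001"  (len 11)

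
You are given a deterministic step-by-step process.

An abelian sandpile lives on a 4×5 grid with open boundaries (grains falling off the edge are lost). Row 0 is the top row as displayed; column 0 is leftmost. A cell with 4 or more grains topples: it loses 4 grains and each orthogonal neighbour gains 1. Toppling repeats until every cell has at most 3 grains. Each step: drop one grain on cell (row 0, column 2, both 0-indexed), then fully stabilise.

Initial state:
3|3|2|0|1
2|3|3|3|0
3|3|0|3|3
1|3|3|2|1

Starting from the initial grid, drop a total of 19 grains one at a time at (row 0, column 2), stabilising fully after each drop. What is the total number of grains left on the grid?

41

[0] 3|3|2|0|1
2|3|3|3|0
3|3|0|3|3
1|3|3|2|1
[1] 3|3|3|0|1
2|3|3|3|0
3|3|0|3|3
1|3|3|2|1
[2] 1|2|2|2|1
1|3|3|1|2
1|3|0|3|0
3|1|2|0|3
[3] 1|2|3|2|1
1|3|3|1|2
1|3|0|3|0
3|1|2|0|3
[4] 2|0|2|3|1
2|2|1|2|2
2|0|2|3|0
3|2|2|0|3
[5] 2|0|3|3|1
2|2|1|2|2
2|0|2|3|0
3|2|2|0|3
[6] 2|1|1|0|2
2|2|2|3|2
2|0|2|3|0
3|2|2|0|3
[7] 2|1|2|0|2
2|2|2|3|2
2|0|2|3|0
3|2|2|0|3
[8] 2|1|3|0|2
2|2|2|3|2
2|0|2|3|0
3|2|2|0|3
[9] 2|2|0|1|2
2|2|3|3|2
2|0|2|3|0
3|2|2|0|3
[10] 2|2|1|1|2
2|2|3|3|2
2|0|2|3|0
3|2|2|0|3
[11] 2|2|2|1|2
2|2|3|3|2
2|0|2|3|0
3|2|2|0|3
[12] 2|2|3|1|2
2|2|3|3|2
2|0|2|3|0
3|2|2|0|3
[13] 2|3|1|3|2
2|3|2|1|3
2|1|0|1|1
3|2|3|1|3
[14] 2|3|2|3|2
2|3|2|1|3
2|1|0|1|1
3|2|3|1|3
[15] 2|3|3|3|2
2|3|2|1|3
2|1|0|1|1
3|2|3|1|3
[16] 3|1|3|0|3
3|1|0|3|3
2|2|1|1|1
3|2|3|1|3
[17] 3|2|0|1|3
3|1|1|3|3
2|2|1|1|1
3|2|3|1|3
[18] 3|2|1|1|3
3|1|1|3|3
2|2|1|1|1
3|2|3|1|3
[19] 3|2|2|1|3
3|1|1|3|3
2|2|1|1|1
3|2|3|1|3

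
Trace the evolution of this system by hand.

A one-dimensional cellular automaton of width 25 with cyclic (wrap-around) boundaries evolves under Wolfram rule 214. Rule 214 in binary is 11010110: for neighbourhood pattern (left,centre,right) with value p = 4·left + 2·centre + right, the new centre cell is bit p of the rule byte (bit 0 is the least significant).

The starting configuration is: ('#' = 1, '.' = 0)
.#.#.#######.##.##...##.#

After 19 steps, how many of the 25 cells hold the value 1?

13

0) .#.#.#######.##.##...##.#
1) .#.#..######..#..##.#.#.#
2) .#.###.##########.#.#.#.#
3) .#..##..#########.#.#.#.#
4) .###.###.########.#.#.#.#
5) ..##..##..#######.#.#.#.#
6) ##.###.###.######.#.#.#.#
7) ##..##..##..#####.#.#.#..
8) .###.###.###.####.#.#.###
9) ..##..##..##..###.#.#..##
10) ##.###.###.###.##.#.###.#
11) ##..##..##..##..#.#..##..
12) .###.###.###.####.###.###
13) ..##..##..##..###..##..##
14) ##.###.###.###.####.###.#
15) ##..##..##..##..###..##..
16) .###.###.###.###.####.###
17) ..##..##..##..##..###..##
18) ##.###.###.###.###.####.#
19) ##..##..##..##..##..###..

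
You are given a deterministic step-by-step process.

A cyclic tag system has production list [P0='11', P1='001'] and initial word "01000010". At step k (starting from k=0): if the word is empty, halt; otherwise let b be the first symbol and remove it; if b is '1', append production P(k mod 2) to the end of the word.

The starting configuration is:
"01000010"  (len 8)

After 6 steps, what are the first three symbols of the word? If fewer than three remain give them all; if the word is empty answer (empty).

[0] "01000010"  (len 8)
[1] "1000010"  (len 7)
[2] "000010001"  (len 9)
[3] "00010001"  (len 8)
[4] "0010001"  (len 7)
[5] "010001"  (len 6)
[6] "10001"  (len 5)

100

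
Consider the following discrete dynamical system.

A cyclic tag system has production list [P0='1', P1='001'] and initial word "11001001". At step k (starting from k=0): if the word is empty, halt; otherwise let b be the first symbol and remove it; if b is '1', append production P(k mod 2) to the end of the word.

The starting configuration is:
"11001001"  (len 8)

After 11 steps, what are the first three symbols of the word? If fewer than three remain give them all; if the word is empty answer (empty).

k=0  "11001001"  (len 8)
k=1  "10010011"  (len 8)
k=2  "0010011001"  (len 10)
k=3  "010011001"  (len 9)
k=4  "10011001"  (len 8)
k=5  "00110011"  (len 8)
k=6  "0110011"  (len 7)
k=7  "110011"  (len 6)
k=8  "10011001"  (len 8)
k=9  "00110011"  (len 8)
k=10  "0110011"  (len 7)
k=11  "110011"  (len 6)

110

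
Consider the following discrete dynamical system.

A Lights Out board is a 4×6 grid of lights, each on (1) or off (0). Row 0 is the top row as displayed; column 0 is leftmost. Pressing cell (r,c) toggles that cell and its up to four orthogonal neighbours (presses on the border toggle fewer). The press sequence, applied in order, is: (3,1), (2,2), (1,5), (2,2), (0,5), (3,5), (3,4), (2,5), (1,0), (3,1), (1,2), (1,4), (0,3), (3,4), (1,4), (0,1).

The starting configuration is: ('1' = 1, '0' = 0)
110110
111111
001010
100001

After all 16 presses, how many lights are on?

gen 0: 110110
111111
001010
100001
gen 1: 110110
111111
011010
011001
gen 2: 110110
110111
000110
010001
gen 3: 110111
110100
000111
010001
gen 4: 110111
111100
011011
011001
gen 5: 110100
111101
011011
011001
gen 6: 110100
111101
011010
011010
gen 7: 110100
111101
011000
011101
gen 8: 110100
111100
011011
011100
gen 9: 010100
001100
111011
011100
gen 10: 010100
001100
101011
100100
gen 11: 011100
010000
100011
100100
gen 12: 011110
010111
100001
100100
gen 13: 010000
010011
100001
100100
gen 14: 010000
010011
100011
100011
gen 15: 010010
010100
100001
100011
gen 16: 101010
000100
100001
100011

9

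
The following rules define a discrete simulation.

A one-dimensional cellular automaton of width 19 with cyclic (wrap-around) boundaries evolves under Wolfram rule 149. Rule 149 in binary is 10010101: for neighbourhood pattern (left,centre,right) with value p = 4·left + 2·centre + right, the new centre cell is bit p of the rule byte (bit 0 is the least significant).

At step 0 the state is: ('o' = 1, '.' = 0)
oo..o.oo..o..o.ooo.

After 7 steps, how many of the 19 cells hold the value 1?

k=0  oo..o.oo..o..o.ooo.
k=1  ..o.o...o.oo.o..o..
k=2  o.o.ooo.o....oo.ooo
k=3  ..o..o..oooo.....oo
k=4  o.oo.oo..oo.oooo...
k=5  o......o.....oo.oo.
k=6  oooooo.ooooo.......
k=7  .oooo...ooo.oooooo.

13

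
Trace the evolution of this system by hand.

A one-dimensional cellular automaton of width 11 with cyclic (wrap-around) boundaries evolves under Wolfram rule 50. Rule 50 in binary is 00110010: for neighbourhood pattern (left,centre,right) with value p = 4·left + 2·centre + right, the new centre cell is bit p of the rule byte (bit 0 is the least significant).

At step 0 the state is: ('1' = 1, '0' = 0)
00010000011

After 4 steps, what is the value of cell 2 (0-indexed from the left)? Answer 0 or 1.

gen 0: 00010000011
gen 1: 10101000100
gen 2: 01010101011
gen 3: 10101010100
gen 4: 01010101011

0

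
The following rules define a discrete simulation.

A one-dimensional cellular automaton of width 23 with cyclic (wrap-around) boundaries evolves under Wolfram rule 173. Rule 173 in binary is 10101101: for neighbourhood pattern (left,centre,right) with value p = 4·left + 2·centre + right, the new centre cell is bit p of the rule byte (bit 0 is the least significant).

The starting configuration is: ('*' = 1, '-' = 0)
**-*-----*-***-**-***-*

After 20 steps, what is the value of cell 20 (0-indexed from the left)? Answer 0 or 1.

gen 0: **-*-----*-***-**-***-*
gen 1: *-**-***-****-**-***-**
gen 2: -**-***-****-**-***-***
gen 3: **-***-****-**-***-***-
gen 4: *-***-****-**-***-***-*
gen 5: -***-****-**-***-***-**
gen 6: ***-****-**-***-***-**-
gen 7: **-****-**-***-***-**-*
gen 8: *-****-**-***-***-**-**
gen 9: -****-**-***-***-**-***
gen 10: ****-**-***-***-**-***-
gen 11: ***-**-***-***-**-***-*
gen 12: **-**-***-***-**-***-**
gen 13: *-**-***-***-**-***-***
gen 14: -**-***-***-**-***-****
gen 15: **-***-***-**-***-****-
gen 16: *-***-***-**-***-****-*
gen 17: -***-***-**-***-****-**
gen 18: ***-***-**-***-****-**-
gen 19: **-***-**-***-****-**-*
gen 20: *-***-**-***-****-**-**

0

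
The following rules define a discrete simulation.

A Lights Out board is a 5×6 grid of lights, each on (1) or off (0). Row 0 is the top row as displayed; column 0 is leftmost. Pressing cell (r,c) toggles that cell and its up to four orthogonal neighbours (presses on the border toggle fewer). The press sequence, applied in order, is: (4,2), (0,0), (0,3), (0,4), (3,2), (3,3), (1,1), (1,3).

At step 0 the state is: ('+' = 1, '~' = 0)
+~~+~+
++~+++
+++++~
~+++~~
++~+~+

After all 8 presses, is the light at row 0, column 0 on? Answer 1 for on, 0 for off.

t=0: +~~+~+
++~+++
+++++~
~+++~~
++~+~+
t=1: +~~+~+
++~+++
+++++~
~+~+~~
+~+~~+
t=2: ~+~+~+
~+~+++
+++++~
~+~+~~
+~+~~+
t=3: ~++~++
~+~~++
+++++~
~+~+~~
+~+~~+
t=4: ~+++~~
~+~~~+
+++++~
~+~+~~
+~+~~+
t=5: ~+++~~
~+~~~+
++~++~
~~+~~~
+~~~~+
t=6: ~+++~~
~+~~~+
++~~+~
~~~++~
+~~+~+
t=7: ~~++~~
+~+~~+
+~~~+~
~~~++~
+~~+~+
t=8: ~~+~~~
+~~+++
+~~++~
~~~++~
+~~+~+

0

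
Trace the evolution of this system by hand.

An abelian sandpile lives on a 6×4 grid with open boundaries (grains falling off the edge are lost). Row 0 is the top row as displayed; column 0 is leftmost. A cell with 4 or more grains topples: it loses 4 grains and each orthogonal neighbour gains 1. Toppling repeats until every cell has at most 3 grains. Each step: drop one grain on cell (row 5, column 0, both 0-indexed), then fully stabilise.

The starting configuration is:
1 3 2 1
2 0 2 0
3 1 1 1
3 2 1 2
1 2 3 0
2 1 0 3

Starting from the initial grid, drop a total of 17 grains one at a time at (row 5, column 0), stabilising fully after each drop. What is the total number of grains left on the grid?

39

step 0: 1 3 2 1
2 0 2 0
3 1 1 1
3 2 1 2
1 2 3 0
2 1 0 3
step 1: 1 3 2 1
2 0 2 0
3 1 1 1
3 2 1 2
1 2 3 0
3 1 0 3
step 2: 1 3 2 1
2 0 2 0
3 1 1 1
3 2 1 2
2 2 3 0
0 2 0 3
step 3: 1 3 2 1
2 0 2 0
3 1 1 1
3 2 1 2
2 2 3 0
1 2 0 3
step 4: 1 3 2 1
2 0 2 0
3 1 1 1
3 2 1 2
2 2 3 0
2 2 0 3
step 5: 1 3 2 1
2 0 2 0
3 1 1 1
3 2 1 2
2 2 3 0
3 2 0 3
step 6: 1 3 2 1
2 0 2 0
3 1 1 1
3 2 1 2
3 2 3 0
0 3 0 3
step 7: 1 3 2 1
2 0 2 0
3 1 1 1
3 2 1 2
3 2 3 0
1 3 0 3
step 8: 1 3 2 1
2 0 2 0
3 1 1 1
3 2 1 2
3 2 3 0
2 3 0 3
step 9: 1 3 2 1
2 0 2 0
3 1 1 1
3 2 1 2
3 2 3 0
3 3 0 3
step 10: 1 3 2 1
3 0 2 0
0 3 1 1
2 0 3 2
2 2 0 1
2 1 2 3
step 11: 1 3 2 1
3 0 2 0
0 3 1 1
2 0 3 2
2 2 0 1
3 1 2 3
step 12: 1 3 2 1
3 0 2 0
0 3 1 1
2 0 3 2
3 2 0 1
0 2 2 3
step 13: 1 3 2 1
3 0 2 0
0 3 1 1
2 0 3 2
3 2 0 1
1 2 2 3
step 14: 1 3 2 1
3 0 2 0
0 3 1 1
2 0 3 2
3 2 0 1
2 2 2 3
step 15: 1 3 2 1
3 0 2 0
0 3 1 1
2 0 3 2
3 2 0 1
3 2 2 3
step 16: 1 3 2 1
3 0 2 0
0 3 1 1
3 0 3 2
0 3 0 1
1 3 2 3
step 17: 1 3 2 1
3 0 2 0
0 3 1 1
3 0 3 2
0 3 0 1
2 3 2 3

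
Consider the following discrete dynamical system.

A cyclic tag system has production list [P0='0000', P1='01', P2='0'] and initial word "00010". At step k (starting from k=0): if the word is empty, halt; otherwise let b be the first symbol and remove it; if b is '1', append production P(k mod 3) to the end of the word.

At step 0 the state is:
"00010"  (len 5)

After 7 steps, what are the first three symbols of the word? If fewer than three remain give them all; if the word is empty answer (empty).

00

k=0  "00010"  (len 5)
k=1  "0010"  (len 4)
k=2  "010"  (len 3)
k=3  "10"  (len 2)
k=4  "00000"  (len 5)
k=5  "0000"  (len 4)
k=6  "000"  (len 3)
k=7  "00"  (len 2)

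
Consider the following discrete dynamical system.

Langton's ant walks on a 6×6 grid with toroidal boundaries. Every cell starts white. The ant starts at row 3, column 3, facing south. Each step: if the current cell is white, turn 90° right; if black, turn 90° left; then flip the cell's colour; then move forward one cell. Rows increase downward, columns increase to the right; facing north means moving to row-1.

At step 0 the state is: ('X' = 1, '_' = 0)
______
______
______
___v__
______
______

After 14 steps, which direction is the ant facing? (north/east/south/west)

[0] ______
______
______
___v__
______
______
[1] ______
______
______
__<X__
______
______
[2] ______
______
__^___
__XX__
______
______
[3] ______
______
__X>__
__XX__
______
______
[4] ______
______
__XX__
__Xv__
______
______
[5] ______
______
__XX__
__X_>_
______
______
[6] ______
______
__XX__
__X_X_
____v_
______
[7] ______
______
__XX__
__X_X_
___<X_
______
[8] ______
______
__XX__
__X^X_
___XX_
______
[9] ______
______
__XX__
__XX>_
___XX_
______
[10] ______
______
__XX^_
__XX__
___XX_
______
[11] ______
______
__XXX>
__XX__
___XX_
______
[12] ______
______
__XXXX
__XX_v
___XX_
______
[13] ______
______
__XXXX
__XX<X
___XX_
______
[14] ______
______
__XX^X
__XXXX
___XX_
______

north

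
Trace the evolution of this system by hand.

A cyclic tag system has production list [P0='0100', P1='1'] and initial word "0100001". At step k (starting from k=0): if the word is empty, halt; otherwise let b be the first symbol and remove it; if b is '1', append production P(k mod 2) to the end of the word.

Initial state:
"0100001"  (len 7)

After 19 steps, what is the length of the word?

5

[0] "0100001"  (len 7)
[1] "100001"  (len 6)
[2] "000011"  (len 6)
[3] "00011"  (len 5)
[4] "0011"  (len 4)
[5] "011"  (len 3)
[6] "11"  (len 2)
[7] "10100"  (len 5)
[8] "01001"  (len 5)
[9] "1001"  (len 4)
[10] "0011"  (len 4)
[11] "011"  (len 3)
[12] "11"  (len 2)
[13] "10100"  (len 5)
[14] "01001"  (len 5)
[15] "1001"  (len 4)
[16] "0011"  (len 4)
[17] "011"  (len 3)
[18] "11"  (len 2)
[19] "10100"  (len 5)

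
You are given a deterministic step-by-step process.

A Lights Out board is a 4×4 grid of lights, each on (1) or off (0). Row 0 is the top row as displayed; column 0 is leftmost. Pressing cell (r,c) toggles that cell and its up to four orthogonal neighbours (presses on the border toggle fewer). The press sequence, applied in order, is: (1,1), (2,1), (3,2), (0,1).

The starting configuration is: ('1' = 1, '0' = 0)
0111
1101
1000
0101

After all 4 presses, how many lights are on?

k=0  0111
1101
1000
0101
k=1  0011
0011
1100
0101
k=2  0011
0111
0010
0001
k=3  0011
0111
0000
0110
k=4  1101
0011
0000
0110

7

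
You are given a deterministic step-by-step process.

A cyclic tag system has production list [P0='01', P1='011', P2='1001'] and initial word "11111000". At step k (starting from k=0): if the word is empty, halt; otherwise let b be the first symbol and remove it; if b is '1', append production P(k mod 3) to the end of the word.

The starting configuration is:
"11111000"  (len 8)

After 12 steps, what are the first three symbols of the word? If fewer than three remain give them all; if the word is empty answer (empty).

110

[0] "11111000"  (len 8)
[1] "111100001"  (len 9)
[2] "11100001011"  (len 11)
[3] "11000010111001"  (len 14)
[4] "100001011100101"  (len 15)
[5] "00001011100101011"  (len 17)
[6] "0001011100101011"  (len 16)
[7] "001011100101011"  (len 15)
[8] "01011100101011"  (len 14)
[9] "1011100101011"  (len 13)
[10] "01110010101101"  (len 14)
[11] "1110010101101"  (len 13)
[12] "1100101011011001"  (len 16)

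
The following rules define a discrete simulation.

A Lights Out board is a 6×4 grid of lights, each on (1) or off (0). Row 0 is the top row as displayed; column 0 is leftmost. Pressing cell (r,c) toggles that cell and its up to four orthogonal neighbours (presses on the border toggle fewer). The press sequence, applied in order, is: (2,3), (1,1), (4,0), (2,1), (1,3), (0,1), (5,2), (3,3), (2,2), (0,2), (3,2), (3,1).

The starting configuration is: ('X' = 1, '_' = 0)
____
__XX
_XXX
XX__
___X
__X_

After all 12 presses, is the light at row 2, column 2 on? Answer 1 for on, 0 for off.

[0] ____
__XX
_XXX
XX__
___X
__X_
[1] ____
__X_
_X__
XX_X
___X
__X_
[2] _X__
XX__
____
XX_X
___X
__X_
[3] _X__
XX__
____
_X_X
XX_X
X_X_
[4] _X__
X___
XXX_
___X
XX_X
X_X_
[5] _X_X
X_XX
XXXX
___X
XX_X
X_X_
[6] X_XX
XXXX
XXXX
___X
XX_X
X_X_
[7] X_XX
XXXX
XXXX
___X
XXXX
XX_X
[8] X_XX
XXXX
XXX_
__X_
XXX_
XX_X
[9] X_XX
XX_X
X__X
____
XXX_
XX_X
[10] XX__
XXXX
X__X
____
XXX_
XX_X
[11] XX__
XXXX
X_XX
_XXX
XX__
XX_X
[12] XX__
XXXX
XXXX
X__X
X___
XX_X

1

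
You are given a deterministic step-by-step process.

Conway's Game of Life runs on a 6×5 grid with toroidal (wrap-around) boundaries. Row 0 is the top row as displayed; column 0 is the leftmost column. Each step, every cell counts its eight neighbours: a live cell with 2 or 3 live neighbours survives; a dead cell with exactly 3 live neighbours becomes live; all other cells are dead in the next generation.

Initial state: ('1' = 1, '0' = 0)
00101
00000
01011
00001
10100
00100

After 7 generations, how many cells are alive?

12

0) 00101
00000
01011
00001
10100
00100
1) 00010
10101
10011
01101
01010
00100
2) 01111
11100
00000
01000
11010
00110
3) 00001
10001
10100
11100
11011
00000
4) 10001
11011
00110
00000
00011
00010
5) 01100
01000
11110
00101
00011
10010
6) 11100
00010
10011
00000
10100
11010
7) 10010
00010
00011
11010
10101
00010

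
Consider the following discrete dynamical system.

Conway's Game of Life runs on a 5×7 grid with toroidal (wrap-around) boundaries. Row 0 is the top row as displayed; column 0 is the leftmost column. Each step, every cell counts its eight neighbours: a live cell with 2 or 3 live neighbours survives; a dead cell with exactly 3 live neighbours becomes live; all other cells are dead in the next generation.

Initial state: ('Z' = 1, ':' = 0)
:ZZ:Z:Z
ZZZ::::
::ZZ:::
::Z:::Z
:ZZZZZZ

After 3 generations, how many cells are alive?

0) :ZZ:Z:Z
ZZZ::::
::ZZ:::
::Z:::Z
:ZZZZZZ
1) ::::Z:Z
Z::::::
Z::Z:::
Z:::::Z
::::Z:Z
2) Z:::::Z
Z:::::Z
ZZ:::::
Z::::ZZ
::::::Z
3) :::::Z:
:::::::
:Z:::Z:
:Z:::Z:
:::::::

5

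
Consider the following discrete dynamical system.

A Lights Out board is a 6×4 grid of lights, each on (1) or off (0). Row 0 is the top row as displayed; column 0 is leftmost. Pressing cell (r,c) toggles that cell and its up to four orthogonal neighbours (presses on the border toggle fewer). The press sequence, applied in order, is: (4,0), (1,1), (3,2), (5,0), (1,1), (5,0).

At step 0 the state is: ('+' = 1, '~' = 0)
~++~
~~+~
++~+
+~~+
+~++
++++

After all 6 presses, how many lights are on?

14

[0] ~++~
~~+~
++~+
+~~+
+~++
++++
[1] ~++~
~~+~
++~+
~~~+
~+++
~+++
[2] ~~+~
++~~
+~~+
~~~+
~+++
~+++
[3] ~~+~
++~~
+~++
~++~
~+~+
~+++
[4] ~~+~
++~~
+~++
~++~
++~+
+~++
[5] ~++~
~~+~
++++
~++~
++~+
+~++
[6] ~++~
~~+~
++++
~++~
~+~+
~+++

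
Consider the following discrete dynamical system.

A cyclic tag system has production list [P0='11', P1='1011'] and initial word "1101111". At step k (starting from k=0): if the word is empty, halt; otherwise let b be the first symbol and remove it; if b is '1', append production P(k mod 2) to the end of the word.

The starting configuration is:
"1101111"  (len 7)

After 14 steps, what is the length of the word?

31

t=0: "1101111"  (len 7)
t=1: "10111111"  (len 8)
t=2: "01111111011"  (len 11)
t=3: "1111111011"  (len 10)
t=4: "1111110111011"  (len 13)
t=5: "11111011101111"  (len 14)
t=6: "11110111011111011"  (len 17)
t=7: "111011101111101111"  (len 18)
t=8: "110111011111011111011"  (len 21)
t=9: "1011101111101111101111"  (len 22)
t=10: "0111011111011111011111011"  (len 25)
t=11: "111011111011111011111011"  (len 24)
t=12: "110111110111110111110111011"  (len 27)
t=13: "1011111011111011111011101111"  (len 28)
t=14: "0111110111110111110111011111011"  (len 31)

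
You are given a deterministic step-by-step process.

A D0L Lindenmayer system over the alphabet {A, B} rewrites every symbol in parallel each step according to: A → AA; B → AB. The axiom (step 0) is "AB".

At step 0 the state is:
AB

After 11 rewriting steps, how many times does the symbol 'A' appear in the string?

4095

[0] AB
[1] AAAB
[2] AAAAAAAB
[3] AAAAAAAAAAAAAAAB
[4] AAAAAAAAAAAAAAAAAAAAAAAAAAAAAAAB
[5] AAAAAAAAAAAAAAAAAAAAAAAAAAAAAAAAAAAAAAAAAAAAAAAAAAAAAAAAAAAAAAAB
[6] AAAAAAAAAAAAAAAAAAAAAAAAAAAAAAAAAAAAAAAAAAAAAAAAAAAAAAAAAA…AAAAAAAAAAAAAAAAAAAAAAAAAAAAAAAAAAAAAAAAAAAAAAAAAAAAAAAAAB  (len 128)
[7] AAAAAAAAAAAAAAAAAAAAAAAAAAAAAAAAAAAAAAAAAAAAAAAAAAAAAAAAAA…AAAAAAAAAAAAAAAAAAAAAAAAAAAAAAAAAAAAAAAAAAAAAAAAAAAAAAAAAB  (len 256)
[8] AAAAAAAAAAAAAAAAAAAAAAAAAAAAAAAAAAAAAAAAAAAAAAAAAAAAAAAAAA…AAAAAAAAAAAAAAAAAAAAAAAAAAAAAAAAAAAAAAAAAAAAAAAAAAAAAAAAAB  (len 512)
[9] AAAAAAAAAAAAAAAAAAAAAAAAAAAAAAAAAAAAAAAAAAAAAAAAAAAAAAAAAA…AAAAAAAAAAAAAAAAAAAAAAAAAAAAAAAAAAAAAAAAAAAAAAAAAAAAAAAAAB  (len 1024)
[10] AAAAAAAAAAAAAAAAAAAAAAAAAAAAAAAAAAAAAAAAAAAAAAAAAAAAAAAAAA…AAAAAAAAAAAAAAAAAAAAAAAAAAAAAAAAAAAAAAAAAAAAAAAAAAAAAAAAAB  (len 2048)
[11] AAAAAAAAAAAAAAAAAAAAAAAAAAAAAAAAAAAAAAAAAAAAAAAAAAAAAAAAAA…AAAAAAAAAAAAAAAAAAAAAAAAAAAAAAAAAAAAAAAAAAAAAAAAAAAAAAAAAB  (len 4096)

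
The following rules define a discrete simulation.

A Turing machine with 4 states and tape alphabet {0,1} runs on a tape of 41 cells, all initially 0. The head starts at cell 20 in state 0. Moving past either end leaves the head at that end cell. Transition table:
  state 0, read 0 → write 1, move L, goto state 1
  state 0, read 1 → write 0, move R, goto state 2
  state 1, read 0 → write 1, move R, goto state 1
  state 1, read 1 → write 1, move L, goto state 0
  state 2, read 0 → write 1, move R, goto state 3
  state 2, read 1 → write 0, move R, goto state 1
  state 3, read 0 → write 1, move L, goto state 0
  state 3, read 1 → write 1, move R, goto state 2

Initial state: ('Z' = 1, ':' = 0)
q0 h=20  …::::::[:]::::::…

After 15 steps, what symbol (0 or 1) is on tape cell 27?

1

gen 0: q0 h=20  …::::::[:]::::::…
gen 1: q1 h=19  …::::::[:]Z:::::…
gen 2: q1 h=20  …:::::Z[Z]::::::…
gen 3: q0 h=19  …::::::[Z]Z:::::…
gen 4: q2 h=20  …::::::[Z]::::::…
gen 5: q1 h=21  …::::::[:]::::::…
gen 6: q1 h=22  …:::::Z[:]::::::…
gen 7: q1 h=23  …::::ZZ[:]::::::…
gen 8: q1 h=24  …:::ZZZ[:]::::::…
gen 9: q1 h=25  …::ZZZZ[:]::::::…
gen 10: q1 h=26  …:ZZZZZ[:]::::::…
gen 11: q1 h=27  …ZZZZZZ[:]::::::…
gen 12: q1 h=28  …ZZZZZZ[:]::::::…
gen 13: q1 h=29  …ZZZZZZ[:]::::::…
gen 14: q1 h=30  …ZZZZZZ[:]::::::…
gen 15: q1 h=31  …ZZZZZZ[:]::::::…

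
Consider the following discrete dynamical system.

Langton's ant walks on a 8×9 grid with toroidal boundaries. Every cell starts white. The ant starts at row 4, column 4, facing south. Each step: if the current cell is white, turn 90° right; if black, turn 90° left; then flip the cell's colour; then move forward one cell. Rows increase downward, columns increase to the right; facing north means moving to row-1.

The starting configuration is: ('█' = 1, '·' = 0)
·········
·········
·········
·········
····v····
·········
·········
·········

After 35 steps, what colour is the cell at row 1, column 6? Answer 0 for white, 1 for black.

1

0) ·········
·········
·········
·········
····v····
·········
·········
·········
1) ·········
·········
·········
·········
···<█····
·········
·········
·········
2) ·········
·········
·········
···^·····
···██····
·········
·········
·········
3) ·········
·········
·········
···█>····
···██····
·········
·········
·········
4) ·········
·········
·········
···██····
···█v····
·········
·········
·········
5) ·········
·········
·········
···██····
···█·>···
·········
·········
·········
6) ·········
·········
·········
···██····
···█·█···
·····v···
·········
·········
7) ·········
·········
·········
···██····
···█·█···
····<█···
·········
·········
8) ·········
·········
·········
···██····
···█^█···
····██···
·········
·········
9) ·········
·········
·········
···██····
···██>···
····██···
·········
·········
10) ·········
·········
·········
···██^···
···██····
····██···
·········
·········
11) ·········
·········
·········
···███>··
···██····
····██···
·········
·········
12) ·········
·········
·········
···████··
···██·v··
····██···
·········
·········
13) ·········
·········
·········
···████··
···██<█··
····██···
·········
·········
14) ·········
·········
·········
···██^█··
···████··
····██···
·········
·········
15) ·········
·········
·········
···█<·█··
···████··
····██···
·········
·········
16) ·········
·········
·········
···█··█··
···█v██··
····██···
·········
·········
17) ·········
·········
·········
···█··█··
···█·>█··
····██···
·········
·········
18) ·········
·········
·········
···█·^█··
···█··█··
····██···
·········
·········
19) ·········
·········
·········
···█·█>··
···█··█··
····██···
·········
·········
20) ·········
·········
······^··
···█·█···
···█··█··
····██···
·········
·········
21) ·········
·········
······█>·
···█·█···
···█··█··
····██···
·········
·········
22) ·········
·········
······██·
···█·█·v·
···█··█··
····██···
·········
·········
23) ·········
·········
······██·
···█·█<█·
···█··█··
····██···
·········
·········
24) ·········
·········
······^█·
···█·███·
···█··█··
····██···
·········
·········
25) ·········
·········
·····<·█·
···█·███·
···█··█··
····██···
·········
·········
26) ·········
·····^···
·····█·█·
···█·███·
···█··█··
····██···
·········
·········
27) ·········
·····█>··
·····█·█·
···█·███·
···█··█··
····██···
·········
·········
28) ·········
·····██··
·····█v█·
···█·███·
···█··█··
····██···
·········
·········
29) ·········
·····██··
·····<██·
···█·███·
···█··█··
····██···
·········
·········
30) ·········
·····██··
······██·
···█·v██·
···█··█··
····██···
·········
·········
31) ·········
·····██··
······██·
···█··>█·
···█··█··
····██···
·········
·········
32) ·········
·····██··
······^█·
···█···█·
···█··█··
····██···
·········
·········
33) ·········
·····██··
·····<·█·
···█···█·
···█··█··
····██···
·········
·········
34) ·········
·····^█··
·····█·█·
···█···█·
···█··█··
····██···
·········
·········
35) ·········
····<·█··
·····█·█·
···█···█·
···█··█··
····██···
·········
·········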